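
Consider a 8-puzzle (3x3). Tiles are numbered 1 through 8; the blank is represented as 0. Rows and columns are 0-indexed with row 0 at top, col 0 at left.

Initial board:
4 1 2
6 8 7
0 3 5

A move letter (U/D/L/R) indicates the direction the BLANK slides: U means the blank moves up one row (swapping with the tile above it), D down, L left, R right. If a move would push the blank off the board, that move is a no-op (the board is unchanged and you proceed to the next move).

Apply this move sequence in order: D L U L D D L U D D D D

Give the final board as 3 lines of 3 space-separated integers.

After move 1 (D):
4 1 2
6 8 7
0 3 5

After move 2 (L):
4 1 2
6 8 7
0 3 5

After move 3 (U):
4 1 2
0 8 7
6 3 5

After move 4 (L):
4 1 2
0 8 7
6 3 5

After move 5 (D):
4 1 2
6 8 7
0 3 5

After move 6 (D):
4 1 2
6 8 7
0 3 5

After move 7 (L):
4 1 2
6 8 7
0 3 5

After move 8 (U):
4 1 2
0 8 7
6 3 5

After move 9 (D):
4 1 2
6 8 7
0 3 5

After move 10 (D):
4 1 2
6 8 7
0 3 5

After move 11 (D):
4 1 2
6 8 7
0 3 5

After move 12 (D):
4 1 2
6 8 7
0 3 5

Answer: 4 1 2
6 8 7
0 3 5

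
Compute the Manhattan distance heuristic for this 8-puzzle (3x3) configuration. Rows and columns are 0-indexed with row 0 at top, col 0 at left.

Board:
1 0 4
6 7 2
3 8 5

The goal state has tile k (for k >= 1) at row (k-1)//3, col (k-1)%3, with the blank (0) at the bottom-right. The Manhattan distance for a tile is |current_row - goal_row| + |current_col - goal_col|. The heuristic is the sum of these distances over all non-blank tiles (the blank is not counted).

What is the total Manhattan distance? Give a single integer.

Tile 1: at (0,0), goal (0,0), distance |0-0|+|0-0| = 0
Tile 4: at (0,2), goal (1,0), distance |0-1|+|2-0| = 3
Tile 6: at (1,0), goal (1,2), distance |1-1|+|0-2| = 2
Tile 7: at (1,1), goal (2,0), distance |1-2|+|1-0| = 2
Tile 2: at (1,2), goal (0,1), distance |1-0|+|2-1| = 2
Tile 3: at (2,0), goal (0,2), distance |2-0|+|0-2| = 4
Tile 8: at (2,1), goal (2,1), distance |2-2|+|1-1| = 0
Tile 5: at (2,2), goal (1,1), distance |2-1|+|2-1| = 2
Sum: 0 + 3 + 2 + 2 + 2 + 4 + 0 + 2 = 15

Answer: 15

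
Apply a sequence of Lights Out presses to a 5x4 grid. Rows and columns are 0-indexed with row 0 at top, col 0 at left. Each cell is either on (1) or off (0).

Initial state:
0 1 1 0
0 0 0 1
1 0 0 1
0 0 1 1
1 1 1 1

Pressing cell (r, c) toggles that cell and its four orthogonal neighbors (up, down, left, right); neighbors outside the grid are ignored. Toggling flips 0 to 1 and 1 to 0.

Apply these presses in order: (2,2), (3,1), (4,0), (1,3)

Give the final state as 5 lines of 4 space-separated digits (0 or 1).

After press 1 at (2,2):
0 1 1 0
0 0 1 1
1 1 1 0
0 0 0 1
1 1 1 1

After press 2 at (3,1):
0 1 1 0
0 0 1 1
1 0 1 0
1 1 1 1
1 0 1 1

After press 3 at (4,0):
0 1 1 0
0 0 1 1
1 0 1 0
0 1 1 1
0 1 1 1

After press 4 at (1,3):
0 1 1 1
0 0 0 0
1 0 1 1
0 1 1 1
0 1 1 1

Answer: 0 1 1 1
0 0 0 0
1 0 1 1
0 1 1 1
0 1 1 1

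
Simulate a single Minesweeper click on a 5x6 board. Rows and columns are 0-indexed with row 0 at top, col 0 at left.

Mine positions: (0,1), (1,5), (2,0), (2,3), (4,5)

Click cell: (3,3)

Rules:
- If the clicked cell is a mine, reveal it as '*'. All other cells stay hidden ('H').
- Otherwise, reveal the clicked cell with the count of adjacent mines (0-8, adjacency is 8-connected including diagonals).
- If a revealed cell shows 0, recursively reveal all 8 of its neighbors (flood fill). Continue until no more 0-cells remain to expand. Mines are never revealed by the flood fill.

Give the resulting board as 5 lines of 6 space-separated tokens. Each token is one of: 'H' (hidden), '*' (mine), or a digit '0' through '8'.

H H H H H H
H H H H H H
H H H H H H
H H H 1 H H
H H H H H H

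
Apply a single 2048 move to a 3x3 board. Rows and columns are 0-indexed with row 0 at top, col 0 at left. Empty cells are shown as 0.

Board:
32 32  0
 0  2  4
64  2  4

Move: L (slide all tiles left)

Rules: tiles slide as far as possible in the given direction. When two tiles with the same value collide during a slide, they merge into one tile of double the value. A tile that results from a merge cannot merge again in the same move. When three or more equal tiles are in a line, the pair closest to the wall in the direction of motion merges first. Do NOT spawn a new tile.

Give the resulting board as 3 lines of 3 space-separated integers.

Slide left:
row 0: [32, 32, 0] -> [64, 0, 0]
row 1: [0, 2, 4] -> [2, 4, 0]
row 2: [64, 2, 4] -> [64, 2, 4]

Answer: 64  0  0
 2  4  0
64  2  4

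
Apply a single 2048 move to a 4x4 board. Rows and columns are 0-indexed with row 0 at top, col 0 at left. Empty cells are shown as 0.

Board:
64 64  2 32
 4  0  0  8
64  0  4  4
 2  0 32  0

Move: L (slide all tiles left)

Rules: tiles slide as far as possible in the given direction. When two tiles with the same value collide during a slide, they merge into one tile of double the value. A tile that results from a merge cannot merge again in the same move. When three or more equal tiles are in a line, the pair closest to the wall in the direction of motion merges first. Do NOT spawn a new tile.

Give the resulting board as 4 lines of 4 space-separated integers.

Answer: 128   2  32   0
  4   8   0   0
 64   8   0   0
  2  32   0   0

Derivation:
Slide left:
row 0: [64, 64, 2, 32] -> [128, 2, 32, 0]
row 1: [4, 0, 0, 8] -> [4, 8, 0, 0]
row 2: [64, 0, 4, 4] -> [64, 8, 0, 0]
row 3: [2, 0, 32, 0] -> [2, 32, 0, 0]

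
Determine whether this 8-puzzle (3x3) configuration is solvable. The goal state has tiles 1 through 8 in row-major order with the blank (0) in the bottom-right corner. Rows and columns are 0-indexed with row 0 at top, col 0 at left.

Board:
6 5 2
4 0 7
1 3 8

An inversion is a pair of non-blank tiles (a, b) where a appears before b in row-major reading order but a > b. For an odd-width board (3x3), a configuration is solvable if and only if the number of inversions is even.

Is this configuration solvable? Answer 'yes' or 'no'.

Answer: yes

Derivation:
Inversions (pairs i<j in row-major order where tile[i] > tile[j] > 0): 14
14 is even, so the puzzle is solvable.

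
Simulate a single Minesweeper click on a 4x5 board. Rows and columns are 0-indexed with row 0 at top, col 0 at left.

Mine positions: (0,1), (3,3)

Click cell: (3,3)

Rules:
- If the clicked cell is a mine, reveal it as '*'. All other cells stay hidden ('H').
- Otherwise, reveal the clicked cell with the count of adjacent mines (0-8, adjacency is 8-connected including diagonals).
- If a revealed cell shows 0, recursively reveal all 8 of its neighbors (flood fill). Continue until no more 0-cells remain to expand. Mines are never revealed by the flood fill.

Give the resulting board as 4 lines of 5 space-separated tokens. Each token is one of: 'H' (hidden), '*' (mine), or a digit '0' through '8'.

H H H H H
H H H H H
H H H H H
H H H * H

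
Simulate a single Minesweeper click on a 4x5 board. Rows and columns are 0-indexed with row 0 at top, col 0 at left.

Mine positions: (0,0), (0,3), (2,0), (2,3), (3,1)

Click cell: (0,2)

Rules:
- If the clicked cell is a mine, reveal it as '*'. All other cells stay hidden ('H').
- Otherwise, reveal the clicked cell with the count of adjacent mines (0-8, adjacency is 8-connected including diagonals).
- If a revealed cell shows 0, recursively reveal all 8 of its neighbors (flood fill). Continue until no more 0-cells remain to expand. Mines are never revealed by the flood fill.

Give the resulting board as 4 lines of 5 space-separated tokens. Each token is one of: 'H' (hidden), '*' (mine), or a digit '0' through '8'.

H H 1 H H
H H H H H
H H H H H
H H H H H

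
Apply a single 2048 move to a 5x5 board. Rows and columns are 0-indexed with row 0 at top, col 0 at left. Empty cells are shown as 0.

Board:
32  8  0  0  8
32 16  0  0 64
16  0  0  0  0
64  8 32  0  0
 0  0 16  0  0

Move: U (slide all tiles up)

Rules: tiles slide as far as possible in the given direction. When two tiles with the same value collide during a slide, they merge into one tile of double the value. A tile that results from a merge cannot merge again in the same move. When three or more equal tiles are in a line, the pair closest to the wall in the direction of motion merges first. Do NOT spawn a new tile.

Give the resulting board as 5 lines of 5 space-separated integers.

Answer: 64  8 32  0  8
16 16 16  0 64
64  8  0  0  0
 0  0  0  0  0
 0  0  0  0  0

Derivation:
Slide up:
col 0: [32, 32, 16, 64, 0] -> [64, 16, 64, 0, 0]
col 1: [8, 16, 0, 8, 0] -> [8, 16, 8, 0, 0]
col 2: [0, 0, 0, 32, 16] -> [32, 16, 0, 0, 0]
col 3: [0, 0, 0, 0, 0] -> [0, 0, 0, 0, 0]
col 4: [8, 64, 0, 0, 0] -> [8, 64, 0, 0, 0]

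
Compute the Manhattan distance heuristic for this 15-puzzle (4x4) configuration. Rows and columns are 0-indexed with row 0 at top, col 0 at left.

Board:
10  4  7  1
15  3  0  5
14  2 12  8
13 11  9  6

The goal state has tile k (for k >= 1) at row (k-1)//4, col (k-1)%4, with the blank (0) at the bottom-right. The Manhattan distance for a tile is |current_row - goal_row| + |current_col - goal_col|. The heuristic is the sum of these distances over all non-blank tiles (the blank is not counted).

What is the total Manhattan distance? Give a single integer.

Answer: 33

Derivation:
Tile 10: at (0,0), goal (2,1), distance |0-2|+|0-1| = 3
Tile 4: at (0,1), goal (0,3), distance |0-0|+|1-3| = 2
Tile 7: at (0,2), goal (1,2), distance |0-1|+|2-2| = 1
Tile 1: at (0,3), goal (0,0), distance |0-0|+|3-0| = 3
Tile 15: at (1,0), goal (3,2), distance |1-3|+|0-2| = 4
Tile 3: at (1,1), goal (0,2), distance |1-0|+|1-2| = 2
Tile 5: at (1,3), goal (1,0), distance |1-1|+|3-0| = 3
Tile 14: at (2,0), goal (3,1), distance |2-3|+|0-1| = 2
Tile 2: at (2,1), goal (0,1), distance |2-0|+|1-1| = 2
Tile 12: at (2,2), goal (2,3), distance |2-2|+|2-3| = 1
Tile 8: at (2,3), goal (1,3), distance |2-1|+|3-3| = 1
Tile 13: at (3,0), goal (3,0), distance |3-3|+|0-0| = 0
Tile 11: at (3,1), goal (2,2), distance |3-2|+|1-2| = 2
Tile 9: at (3,2), goal (2,0), distance |3-2|+|2-0| = 3
Tile 6: at (3,3), goal (1,1), distance |3-1|+|3-1| = 4
Sum: 3 + 2 + 1 + 3 + 4 + 2 + 3 + 2 + 2 + 1 + 1 + 0 + 2 + 3 + 4 = 33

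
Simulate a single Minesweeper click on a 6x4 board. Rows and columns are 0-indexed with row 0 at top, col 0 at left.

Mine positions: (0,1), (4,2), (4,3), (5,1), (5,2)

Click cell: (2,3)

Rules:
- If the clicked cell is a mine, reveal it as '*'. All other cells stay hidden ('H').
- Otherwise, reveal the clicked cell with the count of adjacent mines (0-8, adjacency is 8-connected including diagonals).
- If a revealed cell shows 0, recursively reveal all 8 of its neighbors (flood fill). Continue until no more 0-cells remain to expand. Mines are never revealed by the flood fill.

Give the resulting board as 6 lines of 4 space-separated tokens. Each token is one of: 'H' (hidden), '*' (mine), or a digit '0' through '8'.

H H 1 0
1 1 1 0
0 0 0 0
0 1 2 2
1 3 H H
H H H H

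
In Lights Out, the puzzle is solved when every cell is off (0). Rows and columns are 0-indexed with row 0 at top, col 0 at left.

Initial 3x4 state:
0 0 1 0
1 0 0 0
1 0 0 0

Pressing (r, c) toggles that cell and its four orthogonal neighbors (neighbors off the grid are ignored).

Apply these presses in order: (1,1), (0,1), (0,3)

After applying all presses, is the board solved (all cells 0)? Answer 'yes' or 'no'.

After press 1 at (1,1):
0 1 1 0
0 1 1 0
1 1 0 0

After press 2 at (0,1):
1 0 0 0
0 0 1 0
1 1 0 0

After press 3 at (0,3):
1 0 1 1
0 0 1 1
1 1 0 0

Lights still on: 7

Answer: no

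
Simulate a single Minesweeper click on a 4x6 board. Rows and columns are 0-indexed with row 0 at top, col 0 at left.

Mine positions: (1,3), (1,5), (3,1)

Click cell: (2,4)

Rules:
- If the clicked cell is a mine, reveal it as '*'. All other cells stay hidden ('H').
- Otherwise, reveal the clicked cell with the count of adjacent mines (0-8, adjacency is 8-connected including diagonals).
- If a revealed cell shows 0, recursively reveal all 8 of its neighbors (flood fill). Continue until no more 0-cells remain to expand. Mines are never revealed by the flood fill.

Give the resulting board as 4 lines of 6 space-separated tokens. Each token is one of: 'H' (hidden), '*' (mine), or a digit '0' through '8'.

H H H H H H
H H H H H H
H H H H 2 H
H H H H H H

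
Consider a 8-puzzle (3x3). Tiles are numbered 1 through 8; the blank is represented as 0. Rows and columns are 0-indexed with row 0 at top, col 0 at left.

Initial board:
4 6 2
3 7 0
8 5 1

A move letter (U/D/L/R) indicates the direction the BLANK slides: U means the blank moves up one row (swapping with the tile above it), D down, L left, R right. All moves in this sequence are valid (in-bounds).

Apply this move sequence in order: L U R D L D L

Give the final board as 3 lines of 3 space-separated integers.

Answer: 4 2 7
3 5 6
0 8 1

Derivation:
After move 1 (L):
4 6 2
3 0 7
8 5 1

After move 2 (U):
4 0 2
3 6 7
8 5 1

After move 3 (R):
4 2 0
3 6 7
8 5 1

After move 4 (D):
4 2 7
3 6 0
8 5 1

After move 5 (L):
4 2 7
3 0 6
8 5 1

After move 6 (D):
4 2 7
3 5 6
8 0 1

After move 7 (L):
4 2 7
3 5 6
0 8 1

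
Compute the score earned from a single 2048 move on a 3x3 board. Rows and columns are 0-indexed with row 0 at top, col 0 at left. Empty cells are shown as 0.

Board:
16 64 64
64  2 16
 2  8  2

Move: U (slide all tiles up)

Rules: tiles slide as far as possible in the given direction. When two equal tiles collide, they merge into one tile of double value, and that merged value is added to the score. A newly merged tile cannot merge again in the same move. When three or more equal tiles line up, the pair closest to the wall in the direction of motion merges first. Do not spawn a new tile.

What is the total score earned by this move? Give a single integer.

Answer: 0

Derivation:
Slide up:
col 0: [16, 64, 2] -> [16, 64, 2]  score +0 (running 0)
col 1: [64, 2, 8] -> [64, 2, 8]  score +0 (running 0)
col 2: [64, 16, 2] -> [64, 16, 2]  score +0 (running 0)
Board after move:
16 64 64
64  2 16
 2  8  2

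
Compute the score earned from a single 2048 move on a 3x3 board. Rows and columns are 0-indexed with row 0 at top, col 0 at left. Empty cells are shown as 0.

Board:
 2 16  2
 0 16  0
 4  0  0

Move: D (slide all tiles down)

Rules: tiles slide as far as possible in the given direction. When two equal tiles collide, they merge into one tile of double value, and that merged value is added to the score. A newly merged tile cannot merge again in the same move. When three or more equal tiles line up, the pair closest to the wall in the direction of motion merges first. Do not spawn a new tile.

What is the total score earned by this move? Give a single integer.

Slide down:
col 0: [2, 0, 4] -> [0, 2, 4]  score +0 (running 0)
col 1: [16, 16, 0] -> [0, 0, 32]  score +32 (running 32)
col 2: [2, 0, 0] -> [0, 0, 2]  score +0 (running 32)
Board after move:
 0  0  0
 2  0  0
 4 32  2

Answer: 32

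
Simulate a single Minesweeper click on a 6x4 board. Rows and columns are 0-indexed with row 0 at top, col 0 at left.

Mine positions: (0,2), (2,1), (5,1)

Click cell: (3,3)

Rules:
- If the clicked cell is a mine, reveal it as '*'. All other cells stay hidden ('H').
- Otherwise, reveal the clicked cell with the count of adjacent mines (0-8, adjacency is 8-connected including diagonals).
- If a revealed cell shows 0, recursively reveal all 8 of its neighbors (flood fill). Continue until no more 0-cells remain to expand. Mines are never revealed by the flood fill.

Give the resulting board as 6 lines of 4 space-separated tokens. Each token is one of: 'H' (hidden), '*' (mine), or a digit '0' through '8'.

H H H H
H H 2 1
H H 1 0
H H 1 0
H H 1 0
H H 1 0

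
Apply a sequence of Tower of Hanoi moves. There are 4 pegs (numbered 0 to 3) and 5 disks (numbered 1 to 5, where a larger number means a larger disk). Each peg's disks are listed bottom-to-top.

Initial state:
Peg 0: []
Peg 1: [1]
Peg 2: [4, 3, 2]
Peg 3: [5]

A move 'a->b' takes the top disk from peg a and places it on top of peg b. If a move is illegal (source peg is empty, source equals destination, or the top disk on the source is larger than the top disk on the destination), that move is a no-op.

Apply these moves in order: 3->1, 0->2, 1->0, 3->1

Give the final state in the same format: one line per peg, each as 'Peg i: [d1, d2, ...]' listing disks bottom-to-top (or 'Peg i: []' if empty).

After move 1 (3->1):
Peg 0: []
Peg 1: [1]
Peg 2: [4, 3, 2]
Peg 3: [5]

After move 2 (0->2):
Peg 0: []
Peg 1: [1]
Peg 2: [4, 3, 2]
Peg 3: [5]

After move 3 (1->0):
Peg 0: [1]
Peg 1: []
Peg 2: [4, 3, 2]
Peg 3: [5]

After move 4 (3->1):
Peg 0: [1]
Peg 1: [5]
Peg 2: [4, 3, 2]
Peg 3: []

Answer: Peg 0: [1]
Peg 1: [5]
Peg 2: [4, 3, 2]
Peg 3: []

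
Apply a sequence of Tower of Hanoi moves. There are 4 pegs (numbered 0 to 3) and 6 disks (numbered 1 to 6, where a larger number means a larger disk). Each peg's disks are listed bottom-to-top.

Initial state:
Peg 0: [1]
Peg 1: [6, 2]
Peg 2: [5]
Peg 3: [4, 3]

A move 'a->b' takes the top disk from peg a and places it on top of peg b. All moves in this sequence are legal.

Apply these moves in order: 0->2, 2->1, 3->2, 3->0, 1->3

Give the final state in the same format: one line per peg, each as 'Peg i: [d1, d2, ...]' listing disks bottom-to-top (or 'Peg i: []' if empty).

Answer: Peg 0: [4]
Peg 1: [6, 2]
Peg 2: [5, 3]
Peg 3: [1]

Derivation:
After move 1 (0->2):
Peg 0: []
Peg 1: [6, 2]
Peg 2: [5, 1]
Peg 3: [4, 3]

After move 2 (2->1):
Peg 0: []
Peg 1: [6, 2, 1]
Peg 2: [5]
Peg 3: [4, 3]

After move 3 (3->2):
Peg 0: []
Peg 1: [6, 2, 1]
Peg 2: [5, 3]
Peg 3: [4]

After move 4 (3->0):
Peg 0: [4]
Peg 1: [6, 2, 1]
Peg 2: [5, 3]
Peg 3: []

After move 5 (1->3):
Peg 0: [4]
Peg 1: [6, 2]
Peg 2: [5, 3]
Peg 3: [1]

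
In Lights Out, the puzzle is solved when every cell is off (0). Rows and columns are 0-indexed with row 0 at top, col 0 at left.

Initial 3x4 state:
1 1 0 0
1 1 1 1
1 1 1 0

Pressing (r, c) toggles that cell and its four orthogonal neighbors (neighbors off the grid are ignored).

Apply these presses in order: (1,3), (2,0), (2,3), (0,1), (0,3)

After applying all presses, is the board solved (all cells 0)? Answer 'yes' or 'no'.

Answer: yes

Derivation:
After press 1 at (1,3):
1 1 0 1
1 1 0 0
1 1 1 1

After press 2 at (2,0):
1 1 0 1
0 1 0 0
0 0 1 1

After press 3 at (2,3):
1 1 0 1
0 1 0 1
0 0 0 0

After press 4 at (0,1):
0 0 1 1
0 0 0 1
0 0 0 0

After press 5 at (0,3):
0 0 0 0
0 0 0 0
0 0 0 0

Lights still on: 0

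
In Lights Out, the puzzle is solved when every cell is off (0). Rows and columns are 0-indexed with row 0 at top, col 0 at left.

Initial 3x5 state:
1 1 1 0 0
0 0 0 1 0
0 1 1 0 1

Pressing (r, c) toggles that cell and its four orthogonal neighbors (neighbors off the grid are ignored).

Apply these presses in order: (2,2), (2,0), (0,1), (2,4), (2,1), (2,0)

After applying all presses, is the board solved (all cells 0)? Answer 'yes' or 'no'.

After press 1 at (2,2):
1 1 1 0 0
0 0 1 1 0
0 0 0 1 1

After press 2 at (2,0):
1 1 1 0 0
1 0 1 1 0
1 1 0 1 1

After press 3 at (0,1):
0 0 0 0 0
1 1 1 1 0
1 1 0 1 1

After press 4 at (2,4):
0 0 0 0 0
1 1 1 1 1
1 1 0 0 0

After press 5 at (2,1):
0 0 0 0 0
1 0 1 1 1
0 0 1 0 0

After press 6 at (2,0):
0 0 0 0 0
0 0 1 1 1
1 1 1 0 0

Lights still on: 6

Answer: no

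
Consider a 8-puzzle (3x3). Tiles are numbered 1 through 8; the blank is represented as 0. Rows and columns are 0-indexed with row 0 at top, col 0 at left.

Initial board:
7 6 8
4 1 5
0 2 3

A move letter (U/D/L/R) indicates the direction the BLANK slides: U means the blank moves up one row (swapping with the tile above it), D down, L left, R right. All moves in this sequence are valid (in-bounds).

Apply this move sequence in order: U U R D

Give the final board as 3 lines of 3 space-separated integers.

Answer: 6 1 8
7 0 5
4 2 3

Derivation:
After move 1 (U):
7 6 8
0 1 5
4 2 3

After move 2 (U):
0 6 8
7 1 5
4 2 3

After move 3 (R):
6 0 8
7 1 5
4 2 3

After move 4 (D):
6 1 8
7 0 5
4 2 3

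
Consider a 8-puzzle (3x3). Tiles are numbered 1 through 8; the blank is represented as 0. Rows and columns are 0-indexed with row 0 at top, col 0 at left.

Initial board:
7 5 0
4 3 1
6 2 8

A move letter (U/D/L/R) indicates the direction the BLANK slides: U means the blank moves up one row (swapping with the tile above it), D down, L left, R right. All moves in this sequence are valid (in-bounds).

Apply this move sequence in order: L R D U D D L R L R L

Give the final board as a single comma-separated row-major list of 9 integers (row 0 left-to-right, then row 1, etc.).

Answer: 7, 5, 1, 4, 3, 8, 6, 0, 2

Derivation:
After move 1 (L):
7 0 5
4 3 1
6 2 8

After move 2 (R):
7 5 0
4 3 1
6 2 8

After move 3 (D):
7 5 1
4 3 0
6 2 8

After move 4 (U):
7 5 0
4 3 1
6 2 8

After move 5 (D):
7 5 1
4 3 0
6 2 8

After move 6 (D):
7 5 1
4 3 8
6 2 0

After move 7 (L):
7 5 1
4 3 8
6 0 2

After move 8 (R):
7 5 1
4 3 8
6 2 0

After move 9 (L):
7 5 1
4 3 8
6 0 2

After move 10 (R):
7 5 1
4 3 8
6 2 0

After move 11 (L):
7 5 1
4 3 8
6 0 2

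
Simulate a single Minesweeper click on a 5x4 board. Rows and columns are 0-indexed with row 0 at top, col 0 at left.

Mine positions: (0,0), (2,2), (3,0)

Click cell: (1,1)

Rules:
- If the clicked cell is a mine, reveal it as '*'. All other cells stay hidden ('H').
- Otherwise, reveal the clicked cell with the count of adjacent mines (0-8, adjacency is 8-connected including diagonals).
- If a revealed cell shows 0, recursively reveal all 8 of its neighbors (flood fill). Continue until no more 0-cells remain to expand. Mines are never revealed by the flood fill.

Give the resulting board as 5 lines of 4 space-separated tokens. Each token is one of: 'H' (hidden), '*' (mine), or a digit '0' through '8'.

H H H H
H 2 H H
H H H H
H H H H
H H H H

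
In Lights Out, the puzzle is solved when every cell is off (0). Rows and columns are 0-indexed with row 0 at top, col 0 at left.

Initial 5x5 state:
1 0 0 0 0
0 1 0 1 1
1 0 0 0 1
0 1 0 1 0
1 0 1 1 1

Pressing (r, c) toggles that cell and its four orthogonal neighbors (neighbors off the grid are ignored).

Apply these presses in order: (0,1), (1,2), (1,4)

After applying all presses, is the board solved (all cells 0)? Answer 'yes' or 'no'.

Answer: no

Derivation:
After press 1 at (0,1):
0 1 1 0 0
0 0 0 1 1
1 0 0 0 1
0 1 0 1 0
1 0 1 1 1

After press 2 at (1,2):
0 1 0 0 0
0 1 1 0 1
1 0 1 0 1
0 1 0 1 0
1 0 1 1 1

After press 3 at (1,4):
0 1 0 0 1
0 1 1 1 0
1 0 1 0 0
0 1 0 1 0
1 0 1 1 1

Lights still on: 13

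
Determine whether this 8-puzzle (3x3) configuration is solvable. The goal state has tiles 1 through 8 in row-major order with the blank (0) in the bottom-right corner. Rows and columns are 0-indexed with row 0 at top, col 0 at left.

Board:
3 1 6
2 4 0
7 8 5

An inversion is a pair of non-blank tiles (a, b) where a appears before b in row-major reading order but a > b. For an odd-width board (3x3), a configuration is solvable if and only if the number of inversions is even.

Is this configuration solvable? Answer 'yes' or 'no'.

Answer: no

Derivation:
Inversions (pairs i<j in row-major order where tile[i] > tile[j] > 0): 7
7 is odd, so the puzzle is not solvable.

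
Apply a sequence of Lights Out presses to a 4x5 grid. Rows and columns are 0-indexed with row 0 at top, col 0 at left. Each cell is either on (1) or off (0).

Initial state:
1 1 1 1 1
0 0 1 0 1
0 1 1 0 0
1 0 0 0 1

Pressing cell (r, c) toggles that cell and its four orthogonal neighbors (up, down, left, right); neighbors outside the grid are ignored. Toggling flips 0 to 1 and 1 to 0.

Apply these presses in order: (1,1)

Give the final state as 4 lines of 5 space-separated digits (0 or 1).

Answer: 1 0 1 1 1
1 1 0 0 1
0 0 1 0 0
1 0 0 0 1

Derivation:
After press 1 at (1,1):
1 0 1 1 1
1 1 0 0 1
0 0 1 0 0
1 0 0 0 1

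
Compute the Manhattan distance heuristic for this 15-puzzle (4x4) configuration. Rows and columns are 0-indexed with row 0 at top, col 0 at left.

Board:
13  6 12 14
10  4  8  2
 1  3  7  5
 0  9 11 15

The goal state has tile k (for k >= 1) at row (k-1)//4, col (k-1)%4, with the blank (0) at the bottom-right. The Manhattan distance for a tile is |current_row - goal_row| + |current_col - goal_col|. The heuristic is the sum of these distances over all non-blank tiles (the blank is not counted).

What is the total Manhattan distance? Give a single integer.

Tile 13: at (0,0), goal (3,0), distance |0-3|+|0-0| = 3
Tile 6: at (0,1), goal (1,1), distance |0-1|+|1-1| = 1
Tile 12: at (0,2), goal (2,3), distance |0-2|+|2-3| = 3
Tile 14: at (0,3), goal (3,1), distance |0-3|+|3-1| = 5
Tile 10: at (1,0), goal (2,1), distance |1-2|+|0-1| = 2
Tile 4: at (1,1), goal (0,3), distance |1-0|+|1-3| = 3
Tile 8: at (1,2), goal (1,3), distance |1-1|+|2-3| = 1
Tile 2: at (1,3), goal (0,1), distance |1-0|+|3-1| = 3
Tile 1: at (2,0), goal (0,0), distance |2-0|+|0-0| = 2
Tile 3: at (2,1), goal (0,2), distance |2-0|+|1-2| = 3
Tile 7: at (2,2), goal (1,2), distance |2-1|+|2-2| = 1
Tile 5: at (2,3), goal (1,0), distance |2-1|+|3-0| = 4
Tile 9: at (3,1), goal (2,0), distance |3-2|+|1-0| = 2
Tile 11: at (3,2), goal (2,2), distance |3-2|+|2-2| = 1
Tile 15: at (3,3), goal (3,2), distance |3-3|+|3-2| = 1
Sum: 3 + 1 + 3 + 5 + 2 + 3 + 1 + 3 + 2 + 3 + 1 + 4 + 2 + 1 + 1 = 35

Answer: 35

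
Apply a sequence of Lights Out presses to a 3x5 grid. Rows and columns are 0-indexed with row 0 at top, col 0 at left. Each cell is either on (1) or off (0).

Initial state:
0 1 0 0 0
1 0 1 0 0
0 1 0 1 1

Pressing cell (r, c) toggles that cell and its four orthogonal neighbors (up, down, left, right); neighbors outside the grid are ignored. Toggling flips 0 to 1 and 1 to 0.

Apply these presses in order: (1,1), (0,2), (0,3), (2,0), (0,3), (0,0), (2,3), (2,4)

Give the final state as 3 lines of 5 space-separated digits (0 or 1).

After press 1 at (1,1):
0 0 0 0 0
0 1 0 0 0
0 0 0 1 1

After press 2 at (0,2):
0 1 1 1 0
0 1 1 0 0
0 0 0 1 1

After press 3 at (0,3):
0 1 0 0 1
0 1 1 1 0
0 0 0 1 1

After press 4 at (2,0):
0 1 0 0 1
1 1 1 1 0
1 1 0 1 1

After press 5 at (0,3):
0 1 1 1 0
1 1 1 0 0
1 1 0 1 1

After press 6 at (0,0):
1 0 1 1 0
0 1 1 0 0
1 1 0 1 1

After press 7 at (2,3):
1 0 1 1 0
0 1 1 1 0
1 1 1 0 0

After press 8 at (2,4):
1 0 1 1 0
0 1 1 1 1
1 1 1 1 1

Answer: 1 0 1 1 0
0 1 1 1 1
1 1 1 1 1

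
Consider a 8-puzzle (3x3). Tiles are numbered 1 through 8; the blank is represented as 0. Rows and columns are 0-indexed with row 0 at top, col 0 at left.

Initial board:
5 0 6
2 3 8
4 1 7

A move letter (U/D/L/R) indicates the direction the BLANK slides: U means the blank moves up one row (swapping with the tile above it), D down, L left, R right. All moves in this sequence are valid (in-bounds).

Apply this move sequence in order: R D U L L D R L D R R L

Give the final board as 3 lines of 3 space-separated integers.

After move 1 (R):
5 6 0
2 3 8
4 1 7

After move 2 (D):
5 6 8
2 3 0
4 1 7

After move 3 (U):
5 6 0
2 3 8
4 1 7

After move 4 (L):
5 0 6
2 3 8
4 1 7

After move 5 (L):
0 5 6
2 3 8
4 1 7

After move 6 (D):
2 5 6
0 3 8
4 1 7

After move 7 (R):
2 5 6
3 0 8
4 1 7

After move 8 (L):
2 5 6
0 3 8
4 1 7

After move 9 (D):
2 5 6
4 3 8
0 1 7

After move 10 (R):
2 5 6
4 3 8
1 0 7

After move 11 (R):
2 5 6
4 3 8
1 7 0

After move 12 (L):
2 5 6
4 3 8
1 0 7

Answer: 2 5 6
4 3 8
1 0 7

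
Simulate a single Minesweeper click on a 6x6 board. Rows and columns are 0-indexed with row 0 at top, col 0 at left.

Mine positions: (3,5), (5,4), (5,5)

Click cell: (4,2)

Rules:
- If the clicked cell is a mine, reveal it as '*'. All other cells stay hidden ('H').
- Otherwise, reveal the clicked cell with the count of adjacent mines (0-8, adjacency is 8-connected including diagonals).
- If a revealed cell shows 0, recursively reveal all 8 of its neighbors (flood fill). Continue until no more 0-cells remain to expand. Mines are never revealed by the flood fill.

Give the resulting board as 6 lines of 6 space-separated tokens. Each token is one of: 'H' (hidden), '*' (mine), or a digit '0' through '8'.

0 0 0 0 0 0
0 0 0 0 0 0
0 0 0 0 1 1
0 0 0 0 1 H
0 0 0 1 3 H
0 0 0 1 H H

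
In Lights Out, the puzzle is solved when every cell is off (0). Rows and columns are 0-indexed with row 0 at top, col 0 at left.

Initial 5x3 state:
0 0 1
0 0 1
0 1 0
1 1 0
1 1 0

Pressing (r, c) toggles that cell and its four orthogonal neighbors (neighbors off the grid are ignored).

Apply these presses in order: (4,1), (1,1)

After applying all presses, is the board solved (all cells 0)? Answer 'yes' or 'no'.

Answer: no

Derivation:
After press 1 at (4,1):
0 0 1
0 0 1
0 1 0
1 0 0
0 0 1

After press 2 at (1,1):
0 1 1
1 1 0
0 0 0
1 0 0
0 0 1

Lights still on: 6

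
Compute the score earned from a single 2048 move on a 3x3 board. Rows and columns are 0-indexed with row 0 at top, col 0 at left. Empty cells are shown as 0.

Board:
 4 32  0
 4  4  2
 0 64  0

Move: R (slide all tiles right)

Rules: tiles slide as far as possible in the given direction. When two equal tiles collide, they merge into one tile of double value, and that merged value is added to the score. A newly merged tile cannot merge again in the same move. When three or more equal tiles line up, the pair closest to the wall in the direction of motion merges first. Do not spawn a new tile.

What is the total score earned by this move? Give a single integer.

Slide right:
row 0: [4, 32, 0] -> [0, 4, 32]  score +0 (running 0)
row 1: [4, 4, 2] -> [0, 8, 2]  score +8 (running 8)
row 2: [0, 64, 0] -> [0, 0, 64]  score +0 (running 8)
Board after move:
 0  4 32
 0  8  2
 0  0 64

Answer: 8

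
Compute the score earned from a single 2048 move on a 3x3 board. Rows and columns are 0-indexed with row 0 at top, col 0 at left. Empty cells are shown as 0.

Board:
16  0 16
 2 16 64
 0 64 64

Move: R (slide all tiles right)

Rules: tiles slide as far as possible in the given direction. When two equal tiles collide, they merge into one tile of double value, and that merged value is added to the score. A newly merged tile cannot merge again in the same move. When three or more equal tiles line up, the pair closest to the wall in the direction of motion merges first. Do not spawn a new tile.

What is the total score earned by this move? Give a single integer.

Answer: 160

Derivation:
Slide right:
row 0: [16, 0, 16] -> [0, 0, 32]  score +32 (running 32)
row 1: [2, 16, 64] -> [2, 16, 64]  score +0 (running 32)
row 2: [0, 64, 64] -> [0, 0, 128]  score +128 (running 160)
Board after move:
  0   0  32
  2  16  64
  0   0 128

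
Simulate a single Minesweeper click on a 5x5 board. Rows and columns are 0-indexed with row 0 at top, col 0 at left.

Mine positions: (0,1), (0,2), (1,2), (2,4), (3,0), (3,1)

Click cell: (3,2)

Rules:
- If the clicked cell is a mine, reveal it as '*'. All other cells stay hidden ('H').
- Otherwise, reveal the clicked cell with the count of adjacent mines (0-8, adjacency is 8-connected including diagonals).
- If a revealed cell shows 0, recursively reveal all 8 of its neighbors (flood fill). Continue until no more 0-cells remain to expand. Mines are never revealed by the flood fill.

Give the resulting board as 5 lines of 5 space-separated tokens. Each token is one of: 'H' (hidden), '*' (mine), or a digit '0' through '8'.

H H H H H
H H H H H
H H H H H
H H 1 H H
H H H H H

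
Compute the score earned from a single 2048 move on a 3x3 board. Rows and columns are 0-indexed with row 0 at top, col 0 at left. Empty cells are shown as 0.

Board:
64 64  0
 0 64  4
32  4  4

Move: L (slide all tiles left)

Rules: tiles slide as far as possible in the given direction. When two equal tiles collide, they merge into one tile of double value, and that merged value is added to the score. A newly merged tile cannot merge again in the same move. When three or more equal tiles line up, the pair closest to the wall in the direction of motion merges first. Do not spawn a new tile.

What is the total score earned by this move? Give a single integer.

Answer: 136

Derivation:
Slide left:
row 0: [64, 64, 0] -> [128, 0, 0]  score +128 (running 128)
row 1: [0, 64, 4] -> [64, 4, 0]  score +0 (running 128)
row 2: [32, 4, 4] -> [32, 8, 0]  score +8 (running 136)
Board after move:
128   0   0
 64   4   0
 32   8   0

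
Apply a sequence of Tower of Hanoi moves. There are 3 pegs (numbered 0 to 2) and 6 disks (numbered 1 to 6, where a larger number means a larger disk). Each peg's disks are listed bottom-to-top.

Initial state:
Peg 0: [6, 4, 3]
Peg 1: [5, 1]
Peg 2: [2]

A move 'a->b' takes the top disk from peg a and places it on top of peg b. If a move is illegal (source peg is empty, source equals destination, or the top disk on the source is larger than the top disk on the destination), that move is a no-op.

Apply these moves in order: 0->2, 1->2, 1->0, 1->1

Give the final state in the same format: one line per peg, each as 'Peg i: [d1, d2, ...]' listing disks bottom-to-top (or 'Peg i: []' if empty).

After move 1 (0->2):
Peg 0: [6, 4, 3]
Peg 1: [5, 1]
Peg 2: [2]

After move 2 (1->2):
Peg 0: [6, 4, 3]
Peg 1: [5]
Peg 2: [2, 1]

After move 3 (1->0):
Peg 0: [6, 4, 3]
Peg 1: [5]
Peg 2: [2, 1]

After move 4 (1->1):
Peg 0: [6, 4, 3]
Peg 1: [5]
Peg 2: [2, 1]

Answer: Peg 0: [6, 4, 3]
Peg 1: [5]
Peg 2: [2, 1]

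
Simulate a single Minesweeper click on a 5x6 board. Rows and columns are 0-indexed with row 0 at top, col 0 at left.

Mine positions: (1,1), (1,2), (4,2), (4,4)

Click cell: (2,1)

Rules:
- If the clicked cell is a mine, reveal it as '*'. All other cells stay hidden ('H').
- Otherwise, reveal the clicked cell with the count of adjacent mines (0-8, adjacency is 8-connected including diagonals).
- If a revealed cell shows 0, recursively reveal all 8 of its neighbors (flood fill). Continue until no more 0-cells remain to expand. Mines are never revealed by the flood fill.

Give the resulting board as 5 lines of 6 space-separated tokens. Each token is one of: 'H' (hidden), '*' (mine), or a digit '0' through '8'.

H H H H H H
H H H H H H
H 2 H H H H
H H H H H H
H H H H H H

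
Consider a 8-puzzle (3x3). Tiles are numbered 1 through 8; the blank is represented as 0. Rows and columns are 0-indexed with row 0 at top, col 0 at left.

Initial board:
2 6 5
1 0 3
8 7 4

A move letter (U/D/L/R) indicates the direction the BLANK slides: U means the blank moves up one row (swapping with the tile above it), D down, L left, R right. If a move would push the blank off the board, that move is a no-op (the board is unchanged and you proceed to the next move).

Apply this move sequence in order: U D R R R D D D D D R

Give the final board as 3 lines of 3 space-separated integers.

Answer: 2 6 5
1 3 4
8 7 0

Derivation:
After move 1 (U):
2 0 5
1 6 3
8 7 4

After move 2 (D):
2 6 5
1 0 3
8 7 4

After move 3 (R):
2 6 5
1 3 0
8 7 4

After move 4 (R):
2 6 5
1 3 0
8 7 4

After move 5 (R):
2 6 5
1 3 0
8 7 4

After move 6 (D):
2 6 5
1 3 4
8 7 0

After move 7 (D):
2 6 5
1 3 4
8 7 0

After move 8 (D):
2 6 5
1 3 4
8 7 0

After move 9 (D):
2 6 5
1 3 4
8 7 0

After move 10 (D):
2 6 5
1 3 4
8 7 0

After move 11 (R):
2 6 5
1 3 4
8 7 0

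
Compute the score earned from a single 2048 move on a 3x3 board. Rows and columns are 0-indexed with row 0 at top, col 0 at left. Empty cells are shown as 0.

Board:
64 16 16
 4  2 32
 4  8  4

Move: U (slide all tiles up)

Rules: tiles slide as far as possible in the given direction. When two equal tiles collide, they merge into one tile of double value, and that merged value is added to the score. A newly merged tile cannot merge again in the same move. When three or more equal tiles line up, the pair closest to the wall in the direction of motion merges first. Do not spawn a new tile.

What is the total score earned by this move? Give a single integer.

Slide up:
col 0: [64, 4, 4] -> [64, 8, 0]  score +8 (running 8)
col 1: [16, 2, 8] -> [16, 2, 8]  score +0 (running 8)
col 2: [16, 32, 4] -> [16, 32, 4]  score +0 (running 8)
Board after move:
64 16 16
 8  2 32
 0  8  4

Answer: 8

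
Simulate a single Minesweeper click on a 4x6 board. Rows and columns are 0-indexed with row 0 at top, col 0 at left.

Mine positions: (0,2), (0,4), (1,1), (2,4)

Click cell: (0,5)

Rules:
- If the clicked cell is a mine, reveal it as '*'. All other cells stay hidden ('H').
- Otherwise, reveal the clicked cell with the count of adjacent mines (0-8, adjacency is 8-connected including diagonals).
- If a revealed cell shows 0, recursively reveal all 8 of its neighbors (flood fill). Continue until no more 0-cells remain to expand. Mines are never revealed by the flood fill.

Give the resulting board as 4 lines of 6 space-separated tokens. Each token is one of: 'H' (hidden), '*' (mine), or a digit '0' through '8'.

H H H H H 1
H H H H H H
H H H H H H
H H H H H H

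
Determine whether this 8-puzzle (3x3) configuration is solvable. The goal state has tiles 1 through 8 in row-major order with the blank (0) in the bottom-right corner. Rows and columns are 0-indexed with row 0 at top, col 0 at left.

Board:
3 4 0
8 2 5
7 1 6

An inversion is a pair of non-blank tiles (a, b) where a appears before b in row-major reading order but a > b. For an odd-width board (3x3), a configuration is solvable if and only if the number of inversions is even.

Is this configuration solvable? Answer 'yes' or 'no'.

Answer: no

Derivation:
Inversions (pairs i<j in row-major order where tile[i] > tile[j] > 0): 13
13 is odd, so the puzzle is not solvable.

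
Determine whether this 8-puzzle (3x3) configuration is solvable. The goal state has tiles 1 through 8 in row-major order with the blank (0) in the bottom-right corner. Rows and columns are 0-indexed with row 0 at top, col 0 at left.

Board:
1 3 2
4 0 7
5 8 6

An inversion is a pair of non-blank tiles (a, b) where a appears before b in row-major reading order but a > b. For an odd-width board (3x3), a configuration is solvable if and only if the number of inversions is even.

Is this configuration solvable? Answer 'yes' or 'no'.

Inversions (pairs i<j in row-major order where tile[i] > tile[j] > 0): 4
4 is even, so the puzzle is solvable.

Answer: yes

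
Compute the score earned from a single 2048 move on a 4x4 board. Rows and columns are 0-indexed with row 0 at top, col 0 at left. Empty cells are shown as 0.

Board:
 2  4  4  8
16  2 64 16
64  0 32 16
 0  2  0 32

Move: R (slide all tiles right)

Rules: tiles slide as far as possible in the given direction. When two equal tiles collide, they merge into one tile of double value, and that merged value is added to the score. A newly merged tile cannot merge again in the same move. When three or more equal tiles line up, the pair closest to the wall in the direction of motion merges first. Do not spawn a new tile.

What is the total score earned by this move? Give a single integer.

Slide right:
row 0: [2, 4, 4, 8] -> [0, 2, 8, 8]  score +8 (running 8)
row 1: [16, 2, 64, 16] -> [16, 2, 64, 16]  score +0 (running 8)
row 2: [64, 0, 32, 16] -> [0, 64, 32, 16]  score +0 (running 8)
row 3: [0, 2, 0, 32] -> [0, 0, 2, 32]  score +0 (running 8)
Board after move:
 0  2  8  8
16  2 64 16
 0 64 32 16
 0  0  2 32

Answer: 8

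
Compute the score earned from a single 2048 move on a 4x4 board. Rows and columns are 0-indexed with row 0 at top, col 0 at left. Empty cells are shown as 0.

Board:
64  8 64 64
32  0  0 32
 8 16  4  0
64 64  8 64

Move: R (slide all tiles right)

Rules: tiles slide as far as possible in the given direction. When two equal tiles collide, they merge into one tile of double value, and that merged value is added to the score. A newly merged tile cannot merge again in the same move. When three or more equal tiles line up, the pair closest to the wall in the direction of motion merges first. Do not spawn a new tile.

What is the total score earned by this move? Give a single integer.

Slide right:
row 0: [64, 8, 64, 64] -> [0, 64, 8, 128]  score +128 (running 128)
row 1: [32, 0, 0, 32] -> [0, 0, 0, 64]  score +64 (running 192)
row 2: [8, 16, 4, 0] -> [0, 8, 16, 4]  score +0 (running 192)
row 3: [64, 64, 8, 64] -> [0, 128, 8, 64]  score +128 (running 320)
Board after move:
  0  64   8 128
  0   0   0  64
  0   8  16   4
  0 128   8  64

Answer: 320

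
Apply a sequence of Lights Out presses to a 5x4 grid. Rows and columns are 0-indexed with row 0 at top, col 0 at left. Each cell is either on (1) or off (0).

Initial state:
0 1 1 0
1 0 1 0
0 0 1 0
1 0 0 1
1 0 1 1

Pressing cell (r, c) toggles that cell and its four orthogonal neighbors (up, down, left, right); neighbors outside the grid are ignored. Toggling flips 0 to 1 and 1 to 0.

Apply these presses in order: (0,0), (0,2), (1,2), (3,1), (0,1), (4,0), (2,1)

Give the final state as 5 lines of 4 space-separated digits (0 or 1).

After press 1 at (0,0):
1 0 1 0
0 0 1 0
0 0 1 0
1 0 0 1
1 0 1 1

After press 2 at (0,2):
1 1 0 1
0 0 0 0
0 0 1 0
1 0 0 1
1 0 1 1

After press 3 at (1,2):
1 1 1 1
0 1 1 1
0 0 0 0
1 0 0 1
1 0 1 1

After press 4 at (3,1):
1 1 1 1
0 1 1 1
0 1 0 0
0 1 1 1
1 1 1 1

After press 5 at (0,1):
0 0 0 1
0 0 1 1
0 1 0 0
0 1 1 1
1 1 1 1

After press 6 at (4,0):
0 0 0 1
0 0 1 1
0 1 0 0
1 1 1 1
0 0 1 1

After press 7 at (2,1):
0 0 0 1
0 1 1 1
1 0 1 0
1 0 1 1
0 0 1 1

Answer: 0 0 0 1
0 1 1 1
1 0 1 0
1 0 1 1
0 0 1 1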